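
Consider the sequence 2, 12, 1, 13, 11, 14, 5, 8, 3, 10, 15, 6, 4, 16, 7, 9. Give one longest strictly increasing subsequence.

2, 12, 13, 14, 15, 16

Patience tails give the LIS length; then backtrack through the dp parents:
2 → extends → [2]
12 → extends → [2, 12]
1 → replaces 2 → [1, 12]
13 → extends → [1, 12, 13]
11 → replaces 12 → [1, 11, 13]
14 → extends → [1, 11, 13, 14]
5 → replaces 11 → [1, 5, 13, 14]
8 → replaces 13 → [1, 5, 8, 14]
3 → replaces 5 → [1, 3, 8, 14]
10 → replaces 14 → [1, 3, 8, 10]
15 → extends → [1, 3, 8, 10, 15]
6 → replaces 8 → [1, 3, 6, 10, 15]
4 → replaces 6 → [1, 3, 4, 10, 15]
16 → extends → [1, 3, 4, 10, 15, 16]
7 → replaces 10 → [1, 3, 4, 7, 15, 16]
9 → replaces 15 → [1, 3, 4, 7, 9, 16]
Length 6; one witness is 2, 12, 13, 14, 15, 16.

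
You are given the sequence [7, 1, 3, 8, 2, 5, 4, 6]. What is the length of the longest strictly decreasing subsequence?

Let dp[i] be the longest strictly decreasing subsequence ending at i:
i:     1 2 3 4 5 6 7 8
a[i]:  7 1 3 8 2 5 4 6
dp:    1 2 2 1 3 2 3 2
Maximum is 3.

3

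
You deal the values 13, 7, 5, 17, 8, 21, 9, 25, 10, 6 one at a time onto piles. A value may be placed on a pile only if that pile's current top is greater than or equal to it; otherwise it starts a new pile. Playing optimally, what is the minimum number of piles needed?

The minimum number of non-increasing subsequences covering a sequence equals the length of its longest strictly increasing subsequence.
LIS length is 4 (e.g. 13, 17, 21, 25), so 4 piles are needed.

4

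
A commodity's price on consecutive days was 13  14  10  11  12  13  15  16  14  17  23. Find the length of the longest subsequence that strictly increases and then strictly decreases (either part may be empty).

inc[i] = longest strictly increasing subsequence ending at i; dec[i] = longest strictly decreasing subsequence starting at i:
i:      1  2  3  4  5  6  7  8  9 10 11
a[i]:  13 14 10 11 12 13 15 16 14 17 23
inc:    1  2  1  2  3  4  5  6  5  7  8
dec:    2  2  1  1  1  1  2  2  1  1  1
Best peak at i=11 (value 23): inc=8, dec=1, length 8+1−1 = 8.

8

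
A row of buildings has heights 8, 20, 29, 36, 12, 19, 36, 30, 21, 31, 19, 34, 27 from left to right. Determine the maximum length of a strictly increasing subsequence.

6

Let dp[i] be the length of the longest such subsequence ending at index i:
i:      1  2  3  4  5  6  7  8  9 10 11 12 13
a[i]:   8 20 29 36 12 19 36 30 21 31 19 34 27
dp:     1  2  3  4  2  3  4  4  4  5  3  6  5
Maximum dp value is 6.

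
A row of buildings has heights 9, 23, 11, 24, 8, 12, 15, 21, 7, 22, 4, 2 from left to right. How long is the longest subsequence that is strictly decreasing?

Let dp[i] be the longest strictly decreasing subsequence ending at i:
i:      1  2  3  4  5  6  7  8  9 10 11 12
a[i]:   9 23 11 24  8 12 15 21  7 22  4  2
dp:     1  1  2  1  3  2  2  2  4  2  5  6
Maximum is 6.

6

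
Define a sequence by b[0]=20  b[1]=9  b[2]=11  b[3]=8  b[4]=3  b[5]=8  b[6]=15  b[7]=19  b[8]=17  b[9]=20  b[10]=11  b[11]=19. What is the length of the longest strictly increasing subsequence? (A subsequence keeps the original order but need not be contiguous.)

5

Track the smallest tail for each achievable length (strict):
20 → extends → [20]
9 → replaces 20 → [9]
11 → extends → [9, 11]
8 → replaces 9 → [8, 11]
3 → replaces 8 → [3, 11]
8 → replaces 11 → [3, 8]
15 → extends → [3, 8, 15]
19 → extends → [3, 8, 15, 19]
17 → replaces 19 → [3, 8, 15, 17]
20 → extends → [3, 8, 15, 17, 20]
11 → replaces 15 → [3, 8, 11, 17, 20]
19 → replaces 20 → [3, 8, 11, 17, 19]
Five tails, so the longest strictly increasing subsequence has length 5 (e.g. 9, 11, 15, 19, 20).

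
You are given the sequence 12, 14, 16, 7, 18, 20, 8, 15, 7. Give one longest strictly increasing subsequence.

Patience tails give the LIS length; then backtrack through the dp parents:
12 → extends → [12]
14 → extends → [12, 14]
16 → extends → [12, 14, 16]
7 → replaces 12 → [7, 14, 16]
18 → extends → [7, 14, 16, 18]
20 → extends → [7, 14, 16, 18, 20]
8 → replaces 14 → [7, 8, 16, 18, 20]
15 → replaces 16 → [7, 8, 15, 18, 20]
7 → already a tail → [7, 8, 15, 18, 20]
Length 5; one witness is 12, 14, 16, 18, 20.

12, 14, 16, 18, 20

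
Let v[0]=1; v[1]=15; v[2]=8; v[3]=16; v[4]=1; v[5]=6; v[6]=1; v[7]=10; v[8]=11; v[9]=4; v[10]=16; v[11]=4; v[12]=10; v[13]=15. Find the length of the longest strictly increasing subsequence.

Track the smallest tail for each achievable length (strict):
1 → extends → [1]
15 → extends → [1, 15]
8 → replaces 15 → [1, 8]
16 → extends → [1, 8, 16]
1 → already a tail → [1, 8, 16]
6 → replaces 8 → [1, 6, 16]
1 → already a tail → [1, 6, 16]
10 → replaces 16 → [1, 6, 10]
11 → extends → [1, 6, 10, 11]
4 → replaces 6 → [1, 4, 10, 11]
16 → extends → [1, 4, 10, 11, 16]
4 → already a tail → [1, 4, 10, 11, 16]
10 → already a tail → [1, 4, 10, 11, 16]
15 → replaces 16 → [1, 4, 10, 11, 15]
Five tails, so the longest strictly increasing subsequence has length 5 (e.g. 1, 8, 10, 11, 16).

5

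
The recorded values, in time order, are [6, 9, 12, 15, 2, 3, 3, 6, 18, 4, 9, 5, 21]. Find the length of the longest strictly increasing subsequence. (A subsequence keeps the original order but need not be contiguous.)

6

Let dp[i] be the length of the longest such subsequence ending at index i:
i:      1  2  3  4  5  6  7  8  9 10 11 12 13
a[i]:   6  9 12 15  2  3  3  6 18  4  9  5 21
dp:     1  2  3  4  1  2  2  3  5  3  4  4  6
Maximum dp value is 6.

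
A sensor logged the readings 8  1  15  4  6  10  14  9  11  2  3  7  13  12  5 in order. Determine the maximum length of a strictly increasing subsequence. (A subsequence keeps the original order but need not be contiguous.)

Track the smallest tail for each achievable length (strict):
8 → extends → [8]
1 → replaces 8 → [1]
15 → extends → [1, 15]
4 → replaces 15 → [1, 4]
6 → extends → [1, 4, 6]
10 → extends → [1, 4, 6, 10]
14 → extends → [1, 4, 6, 10, 14]
9 → replaces 10 → [1, 4, 6, 9, 14]
11 → replaces 14 → [1, 4, 6, 9, 11]
2 → replaces 4 → [1, 2, 6, 9, 11]
3 → replaces 6 → [1, 2, 3, 9, 11]
7 → replaces 9 → [1, 2, 3, 7, 11]
13 → extends → [1, 2, 3, 7, 11, 13]
12 → replaces 13 → [1, 2, 3, 7, 11, 12]
5 → replaces 7 → [1, 2, 3, 5, 11, 12]
Six tails, so the longest strictly increasing subsequence has length 6 (e.g. 1, 4, 6, 10, 11, 13).

6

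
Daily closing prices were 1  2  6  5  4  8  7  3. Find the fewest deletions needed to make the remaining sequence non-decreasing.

4

Fewest deletions = n − (longest non-decreasing subsequence).
Patience tails:
1 → extends → [1]
2 → extends → [1, 2]
6 → extends → [1, 2, 6]
5 → replaces 6 → [1, 2, 5]
4 → replaces 5 → [1, 2, 4]
8 → extends → [1, 2, 4, 8]
7 → replaces 8 → [1, 2, 4, 7]
3 → replaces 4 → [1, 2, 3, 7]
Longest non-decreasing subsequence has length 4, so deletions = 8 − 4 = 4.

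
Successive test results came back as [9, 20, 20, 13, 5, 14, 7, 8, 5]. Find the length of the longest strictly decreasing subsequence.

Let dp[i] be the longest strictly decreasing subsequence ending at i:
i:      1  2  3  4  5  6  7  8  9
a[i]:   9 20 20 13  5 14  7  8  5
dp:     1  1  1  2  3  2  3  3  4
Maximum is 4.

4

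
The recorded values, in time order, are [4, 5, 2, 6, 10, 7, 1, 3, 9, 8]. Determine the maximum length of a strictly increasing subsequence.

5

Track the smallest tail for each achievable length (strict):
4 → extends → [4]
5 → extends → [4, 5]
2 → replaces 4 → [2, 5]
6 → extends → [2, 5, 6]
10 → extends → [2, 5, 6, 10]
7 → replaces 10 → [2, 5, 6, 7]
1 → replaces 2 → [1, 5, 6, 7]
3 → replaces 5 → [1, 3, 6, 7]
9 → extends → [1, 3, 6, 7, 9]
8 → replaces 9 → [1, 3, 6, 7, 8]
Five tails, so the longest strictly increasing subsequence has length 5 (e.g. 4, 5, 6, 7, 9).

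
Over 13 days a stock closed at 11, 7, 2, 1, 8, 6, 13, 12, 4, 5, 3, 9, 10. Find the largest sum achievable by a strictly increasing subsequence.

Let S[i] be the best sum of a strictly increasing subsequence ending at i:
i:      1  2  3  4  5  6  7  8  9 10 11 12 13
a[i]:  11  7  2  1  8  6 13 12  4  5  3  9 10
S:     11  7  2  1 15  8 28 27  6 11  5 24 34
Maximum is 34 (e.g. 7 + 8 + 9 + 10).

34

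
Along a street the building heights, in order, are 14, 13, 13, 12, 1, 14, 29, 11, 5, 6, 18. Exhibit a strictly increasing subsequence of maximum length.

Patience tails give the LIS length; then backtrack through the dp parents:
14 → extends → [14]
13 → replaces 14 → [13]
13 → already a tail → [13]
12 → replaces 13 → [12]
1 → replaces 12 → [1]
14 → extends → [1, 14]
29 → extends → [1, 14, 29]
11 → replaces 14 → [1, 11, 29]
5 → replaces 11 → [1, 5, 29]
6 → replaces 29 → [1, 5, 6]
18 → extends → [1, 5, 6, 18]
Length 4; one witness is 1, 5, 6, 18.

1, 5, 6, 18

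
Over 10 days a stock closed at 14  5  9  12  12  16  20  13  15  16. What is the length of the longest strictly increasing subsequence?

Let dp[i] be the length of the longest such subsequence ending at index i:
i:      1  2  3  4  5  6  7  8  9 10
a[i]:  14  5  9 12 12 16 20 13 15 16
dp:     1  1  2  3  3  4  5  4  5  6
Maximum dp value is 6.

6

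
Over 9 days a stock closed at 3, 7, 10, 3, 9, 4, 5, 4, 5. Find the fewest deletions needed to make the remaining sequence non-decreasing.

4

Fewest deletions = n − (longest non-decreasing subsequence).
Patience tails:
3 → extends → [3]
7 → extends → [3, 7]
10 → extends → [3, 7, 10]
3 → replaces 7 → [3, 3, 10]
9 → replaces 10 → [3, 3, 9]
4 → replaces 9 → [3, 3, 4]
5 → extends → [3, 3, 4, 5]
4 → replaces 5 → [3, 3, 4, 4]
5 → extends → [3, 3, 4, 4, 5]
Longest non-decreasing subsequence has length 5, so deletions = 9 − 5 = 4.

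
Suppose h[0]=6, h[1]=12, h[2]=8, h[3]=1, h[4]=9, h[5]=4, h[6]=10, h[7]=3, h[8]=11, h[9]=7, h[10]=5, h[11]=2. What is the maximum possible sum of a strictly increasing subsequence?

44

Let S[i] be the best sum of a strictly increasing subsequence ending at i:
i:      0  1  2  3  4  5  6  7  8  9 10 11
h[i]:   6 12  8  1  9  4 10  3 11  7  5  2
S:      6 18 14  1 23  5 33  4 44 13 10  3
Maximum is 44 (e.g. 6 + 8 + 9 + 10 + 11).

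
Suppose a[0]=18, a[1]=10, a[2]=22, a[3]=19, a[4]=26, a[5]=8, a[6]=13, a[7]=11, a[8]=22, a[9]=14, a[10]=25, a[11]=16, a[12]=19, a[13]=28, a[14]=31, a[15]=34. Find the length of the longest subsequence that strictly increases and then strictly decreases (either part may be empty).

inc[i] = longest strictly increasing subsequence ending at i; dec[i] = longest strictly decreasing subsequence starting at i:
i:      0  1  2  3  4  5  6  7  8  9 10 11 12 13 14 15
a[i]:  18 10 22 19 26  8 13 11 22 14 25 16 19 28 31 34
inc:    1  1  2  2  3  1  2  2  3  3  4  4  5  6  7  8
dec:    3  2  4  3  3  1  2  1  2  1  2  1  1  1  1  1
Best peak at i=15 (value 34): inc=8, dec=1, length 8+1−1 = 8.

8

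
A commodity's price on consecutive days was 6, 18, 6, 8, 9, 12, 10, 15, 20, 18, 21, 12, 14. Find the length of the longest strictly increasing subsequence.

7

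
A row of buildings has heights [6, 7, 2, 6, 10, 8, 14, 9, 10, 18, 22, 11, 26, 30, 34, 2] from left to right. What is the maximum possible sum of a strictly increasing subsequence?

Let S[i] be the best sum of a strictly increasing subsequence ending at i:
i:       1   2   3   4   5   6   7   8   9  10  11  12  13  14  15  16
a[i]:    6   7   2   6  10   8  14   9  10  18  22  11  26  30  34   2
S:       6  13   2   8  23  21  37  30  40  58  80  51 106 136 170   2
Maximum is 170 (e.g. 6 + 7 + 8 + 9 + 10 + 18 + 22 + 26 + 30 + 34).

170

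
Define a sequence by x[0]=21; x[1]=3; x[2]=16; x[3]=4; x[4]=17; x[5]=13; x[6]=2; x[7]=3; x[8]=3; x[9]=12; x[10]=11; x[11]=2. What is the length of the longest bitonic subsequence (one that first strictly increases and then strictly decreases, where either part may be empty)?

7

inc[i] = longest strictly increasing subsequence ending at i; dec[i] = longest strictly decreasing subsequence starting at i:
i:      0  1  2  3  4  5  6  7  8  9 10 11
x[i]:  21  3 16  4 17 13  2  3  3 12 11  2
inc:    1  1  2  2  3  3  1  2  2  3  3  1
dec:    6  2  5  3  5  4  1  2  2  3  2  1
Best peak at i=4 (value 17): inc=3, dec=5, length 3+5−1 = 7.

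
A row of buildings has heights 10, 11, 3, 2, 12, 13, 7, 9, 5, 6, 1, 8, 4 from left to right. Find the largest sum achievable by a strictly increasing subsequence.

Let S[i] be the best sum of a strictly increasing subsequence ending at i:
i:      1  2  3  4  5  6  7  8  9 10 11 12 13
a[i]:  10 11  3  2 12 13  7  9  5  6  1  8  4
S:     10 21  3  2 33 46 10 19  8 14  1 22  7
Maximum is 46 (e.g. 10 + 11 + 12 + 13).

46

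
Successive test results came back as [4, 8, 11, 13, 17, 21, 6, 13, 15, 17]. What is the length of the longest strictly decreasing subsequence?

2

Negate each value so 'decreasing' becomes 'increasing', then run patience tails on the negated sequence:
-4 → extends → [-4]
-8 → replaces -4 → [-8]
-11 → replaces -8 → [-11]
-13 → replaces -11 → [-13]
-17 → replaces -13 → [-17]
-21 → replaces -17 → [-21]
-6 → extends → [-21, -6]
-13 → replaces -6 → [-21, -13]
-15 → replaces -13 → [-21, -15]
-17 → replaces -15 → [-21, -17]
Two tails, so the longest strictly decreasing subsequence of the original has length 2.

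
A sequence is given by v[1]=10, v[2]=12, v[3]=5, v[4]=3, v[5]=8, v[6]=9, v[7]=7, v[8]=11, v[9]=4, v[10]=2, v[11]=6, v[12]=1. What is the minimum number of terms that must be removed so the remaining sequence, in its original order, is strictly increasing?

Fewest deletions = n − (longest strictly increasing subsequence).
i:      1  2  3  4  5  6  7  8  9 10 11 12
v[i]:  10 12  5  3  8  9  7 11  4  2  6  1
dp:     1  2  1  1  2  3  2  4  2  1  3  1
max dp = 4, so deletions = 12 − 4 = 8.

8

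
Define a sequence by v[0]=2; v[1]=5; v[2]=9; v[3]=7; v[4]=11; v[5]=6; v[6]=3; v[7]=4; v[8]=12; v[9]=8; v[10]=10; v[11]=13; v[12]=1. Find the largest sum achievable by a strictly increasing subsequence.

52

Let S[i] be the best sum of a strictly increasing subsequence ending at i:
i:      0  1  2  3  4  5  6  7  8  9 10 11 12
v[i]:   2  5  9  7 11  6  3  4 12  8 10 13  1
S:      2  7 16 14 27 13  5  9 39 22 32 52  1
Maximum is 52 (e.g. 2 + 5 + 9 + 11 + 12 + 13).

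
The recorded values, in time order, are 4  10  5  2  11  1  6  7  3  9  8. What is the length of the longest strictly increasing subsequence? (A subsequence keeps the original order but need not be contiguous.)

Let dp[i] be the length of the longest such subsequence ending at index i:
i:      1  2  3  4  5  6  7  8  9 10 11
a[i]:   4 10  5  2 11  1  6  7  3  9  8
dp:     1  2  2  1  3  1  3  4  2  5  5
Maximum dp value is 5.

5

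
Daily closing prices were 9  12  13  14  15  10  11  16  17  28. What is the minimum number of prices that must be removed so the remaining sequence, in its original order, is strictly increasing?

Fewest deletions = n − (longest strictly increasing subsequence).
Patience tails:
9 → extends → [9]
12 → extends → [9, 12]
13 → extends → [9, 12, 13]
14 → extends → [9, 12, 13, 14]
15 → extends → [9, 12, 13, 14, 15]
10 → replaces 12 → [9, 10, 13, 14, 15]
11 → replaces 13 → [9, 10, 11, 14, 15]
16 → extends → [9, 10, 11, 14, 15, 16]
17 → extends → [9, 10, 11, 14, 15, 16, 17]
28 → extends → [9, 10, 11, 14, 15, 16, 17, 28]
Longest strictly increasing subsequence has length 8, so deletions = 10 − 8 = 2.

2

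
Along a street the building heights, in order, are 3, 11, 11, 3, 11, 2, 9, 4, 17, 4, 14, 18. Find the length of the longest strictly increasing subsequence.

Track the smallest tail for each achievable length (strict):
3 → extends → [3]
11 → extends → [3, 11]
11 → already a tail → [3, 11]
3 → already a tail → [3, 11]
11 → already a tail → [3, 11]
2 → replaces 3 → [2, 11]
9 → replaces 11 → [2, 9]
4 → replaces 9 → [2, 4]
17 → extends → [2, 4, 17]
4 → already a tail → [2, 4, 17]
14 → replaces 17 → [2, 4, 14]
18 → extends → [2, 4, 14, 18]
Four tails, so the longest strictly increasing subsequence has length 4 (e.g. 3, 11, 17, 18).

4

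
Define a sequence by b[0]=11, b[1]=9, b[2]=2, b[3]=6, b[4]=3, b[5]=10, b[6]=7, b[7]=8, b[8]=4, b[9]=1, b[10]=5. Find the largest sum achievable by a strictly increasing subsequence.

23

Let S[i] be the best sum of a strictly increasing subsequence ending at i:
i:      0  1  2  3  4  5  6  7  8  9 10
b[i]:  11  9  2  6  3 10  7  8  4  1  5
S:     11  9  2  8  5 19 15 23  9  1 14
Maximum is 23 (e.g. 2 + 6 + 7 + 8).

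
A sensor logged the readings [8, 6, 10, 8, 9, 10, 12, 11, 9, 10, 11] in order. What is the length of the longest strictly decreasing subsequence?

3

Let dp[i] be the longest strictly decreasing subsequence ending at i:
i:      1  2  3  4  5  6  7  8  9 10 11
a[i]:   8  6 10  8  9 10 12 11  9 10 11
dp:     1  2  1  2  2  1  1  2  3  3  2
Maximum is 3.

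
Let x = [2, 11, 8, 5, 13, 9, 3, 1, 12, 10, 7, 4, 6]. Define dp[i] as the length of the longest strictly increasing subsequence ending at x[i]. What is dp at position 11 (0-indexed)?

3

dp[i] = 1 + max{dp[j] : j<i, x[j]<x[i]} (or 1 if no such j):
i:      0  1  2  3  4  5  6  7  8  9 10 11 12
x[i]:   2 11  8  5 13  9  3  1 12 10  7  4  6
dp:     1  2  2  2  3  3  2  1  4  4  3  3  4
At index 11 the value is 3.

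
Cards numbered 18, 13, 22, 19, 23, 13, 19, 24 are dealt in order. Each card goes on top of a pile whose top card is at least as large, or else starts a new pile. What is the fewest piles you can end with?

Place each on the leftmost legal pile:
18 → new pile 1 (tops now [18])
13 → pile 1 (tops now [13])
22 → new pile 2 (tops now [13, 22])
19 → pile 2 (tops now [13, 19])
23 → new pile 3 (tops now [13, 19, 23])
13 → pile 1 (tops now [13, 19, 23])
19 → pile 2 (tops now [13, 19, 23])
24 → new pile 4 (tops now [13, 19, 23, 24])
Four piles.

4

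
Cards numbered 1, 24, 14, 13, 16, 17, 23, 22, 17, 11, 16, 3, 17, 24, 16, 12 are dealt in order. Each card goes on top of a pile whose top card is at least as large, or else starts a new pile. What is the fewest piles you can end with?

6

Place each on the leftmost legal pile:
1 → new pile 1 (tops now [1])
24 → new pile 2 (tops now [1, 24])
14 → pile 2 (tops now [1, 14])
13 → pile 2 (tops now [1, 13])
16 → new pile 3 (tops now [1, 13, 16])
17 → new pile 4 (tops now [1, 13, 16, 17])
23 → new pile 5 (tops now [1, 13, 16, 17, 23])
22 → pile 5 (tops now [1, 13, 16, 17, 22])
17 → pile 4 (tops now [1, 13, 16, 17, 22])
11 → pile 2 (tops now [1, 11, 16, 17, 22])
16 → pile 3 (tops now [1, 11, 16, 17, 22])
3 → pile 2 (tops now [1, 3, 16, 17, 22])
17 → pile 4 (tops now [1, 3, 16, 17, 22])
24 → new pile 6 (tops now [1, 3, 16, 17, 22, 24])
16 → pile 3 (tops now [1, 3, 16, 17, 22, 24])
12 → pile 3 (tops now [1, 3, 12, 17, 22, 24])
Six piles.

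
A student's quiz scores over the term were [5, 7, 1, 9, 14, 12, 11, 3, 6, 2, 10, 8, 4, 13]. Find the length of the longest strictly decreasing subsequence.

Let dp[i] be the longest strictly decreasing subsequence ending at i:
i:      1  2  3  4  5  6  7  8  9 10 11 12 13 14
a[i]:   5  7  1  9 14 12 11  3  6  2 10  8  4 13
dp:     1  1  2  1  1  2  3  4  4  5  4  5  6  2
Maximum is 6.

6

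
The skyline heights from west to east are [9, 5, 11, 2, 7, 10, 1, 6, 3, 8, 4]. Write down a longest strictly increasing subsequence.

5, 7, 10

Patience tails give the LIS length; then backtrack through the dp parents:
9 → extends → [9]
5 → replaces 9 → [5]
11 → extends → [5, 11]
2 → replaces 5 → [2, 11]
7 → replaces 11 → [2, 7]
10 → extends → [2, 7, 10]
1 → replaces 2 → [1, 7, 10]
6 → replaces 7 → [1, 6, 10]
3 → replaces 6 → [1, 3, 10]
8 → replaces 10 → [1, 3, 8]
4 → replaces 8 → [1, 3, 4]
Length 3; one witness is 5, 7, 10.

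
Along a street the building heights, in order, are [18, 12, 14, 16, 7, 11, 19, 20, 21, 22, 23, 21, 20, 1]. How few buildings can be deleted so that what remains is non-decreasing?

Fewest deletions = n − (longest non-decreasing subsequence).
i:      1  2  3  4  5  6  7  8  9 10 11 12 13 14
a[i]:  18 12 14 16  7 11 19 20 21 22 23 21 20  1
dp:     1  1  2  3  1  2  4  5  6  7  8  7  6  1
max dp = 8, so deletions = 14 − 8 = 6.

6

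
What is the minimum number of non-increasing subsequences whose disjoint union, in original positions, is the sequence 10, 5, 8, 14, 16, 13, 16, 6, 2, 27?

5

Place each on the leftmost legal pile:
10 → new pile 1 (tops now [10])
5 → pile 1 (tops now [5])
8 → new pile 2 (tops now [5, 8])
14 → new pile 3 (tops now [5, 8, 14])
16 → new pile 4 (tops now [5, 8, 14, 16])
13 → pile 3 (tops now [5, 8, 13, 16])
16 → pile 4 (tops now [5, 8, 13, 16])
6 → pile 2 (tops now [5, 6, 13, 16])
2 → pile 1 (tops now [2, 6, 13, 16])
27 → new pile 5 (tops now [2, 6, 13, 16, 27])
Five piles.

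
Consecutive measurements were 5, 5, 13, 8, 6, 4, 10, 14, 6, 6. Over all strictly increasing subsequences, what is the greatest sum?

Let S[i] be the best sum of a strictly increasing subsequence ending at i:
i:      1  2  3  4  5  6  7  8  9 10
a[i]:   5  5 13  8  6  4 10 14  6  6
S:      5  5 18 13 11  4 23 37 11 11
Maximum is 37 (e.g. 5 + 8 + 10 + 14).

37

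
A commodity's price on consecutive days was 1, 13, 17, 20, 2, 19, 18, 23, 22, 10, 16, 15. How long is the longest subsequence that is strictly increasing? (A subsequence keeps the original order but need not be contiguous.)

5

Track the smallest tail for each achievable length (strict):
1 → extends → [1]
13 → extends → [1, 13]
17 → extends → [1, 13, 17]
20 → extends → [1, 13, 17, 20]
2 → replaces 13 → [1, 2, 17, 20]
19 → replaces 20 → [1, 2, 17, 19]
18 → replaces 19 → [1, 2, 17, 18]
23 → extends → [1, 2, 17, 18, 23]
22 → replaces 23 → [1, 2, 17, 18, 22]
10 → replaces 17 → [1, 2, 10, 18, 22]
16 → replaces 18 → [1, 2, 10, 16, 22]
15 → replaces 16 → [1, 2, 10, 15, 22]
Five tails, so the longest strictly increasing subsequence has length 5 (e.g. 1, 13, 17, 20, 23).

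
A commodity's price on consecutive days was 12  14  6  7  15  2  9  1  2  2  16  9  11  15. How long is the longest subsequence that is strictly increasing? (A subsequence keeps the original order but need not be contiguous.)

5

Track the smallest tail for each achievable length (strict):
12 → extends → [12]
14 → extends → [12, 14]
6 → replaces 12 → [6, 14]
7 → replaces 14 → [6, 7]
15 → extends → [6, 7, 15]
2 → replaces 6 → [2, 7, 15]
9 → replaces 15 → [2, 7, 9]
1 → replaces 2 → [1, 7, 9]
2 → replaces 7 → [1, 2, 9]
2 → already a tail → [1, 2, 9]
16 → extends → [1, 2, 9, 16]
9 → already a tail → [1, 2, 9, 16]
11 → replaces 16 → [1, 2, 9, 11]
15 → extends → [1, 2, 9, 11, 15]
Five tails, so the longest strictly increasing subsequence has length 5 (e.g. 6, 7, 9, 11, 15).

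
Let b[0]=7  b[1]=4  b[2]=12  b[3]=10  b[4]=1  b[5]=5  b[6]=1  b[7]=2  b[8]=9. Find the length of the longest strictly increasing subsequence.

Track the smallest tail for each achievable length (strict):
7 → extends → [7]
4 → replaces 7 → [4]
12 → extends → [4, 12]
10 → replaces 12 → [4, 10]
1 → replaces 4 → [1, 10]
5 → replaces 10 → [1, 5]
1 → already a tail → [1, 5]
2 → replaces 5 → [1, 2]
9 → extends → [1, 2, 9]
Three tails, so the longest strictly increasing subsequence has length 3 (e.g. 4, 5, 9).

3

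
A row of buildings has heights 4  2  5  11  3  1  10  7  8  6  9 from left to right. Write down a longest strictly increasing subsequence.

Patience tails give the LIS length; then backtrack through the dp parents:
4 → extends → [4]
2 → replaces 4 → [2]
5 → extends → [2, 5]
11 → extends → [2, 5, 11]
3 → replaces 5 → [2, 3, 11]
1 → replaces 2 → [1, 3, 11]
10 → replaces 11 → [1, 3, 10]
7 → replaces 10 → [1, 3, 7]
8 → extends → [1, 3, 7, 8]
6 → replaces 7 → [1, 3, 6, 8]
9 → extends → [1, 3, 6, 8, 9]
Length 5; one witness is 4, 5, 7, 8, 9.

4, 5, 7, 8, 9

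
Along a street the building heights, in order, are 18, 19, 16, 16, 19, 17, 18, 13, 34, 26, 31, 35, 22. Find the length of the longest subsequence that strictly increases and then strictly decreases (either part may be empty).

7

inc[i] = longest strictly increasing subsequence ending at i; dec[i] = longest strictly decreasing subsequence starting at i:
i:      1  2  3  4  5  6  7  8  9 10 11 12 13
a[i]:  18 19 16 16 19 17 18 13 34 26 31 35 22
inc:    1  2  1  1  2  2  3  1  4  4  5  6  4
dec:    3  3  2  2  3  2  2  1  3  2  2  2  1
Best peak at i=12 (value 35): inc=6, dec=2, length 6+2−1 = 7.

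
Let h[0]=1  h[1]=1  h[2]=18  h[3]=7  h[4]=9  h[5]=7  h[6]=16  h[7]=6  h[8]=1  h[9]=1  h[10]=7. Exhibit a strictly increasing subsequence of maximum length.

Patience tails give the LIS length; then backtrack through the dp parents:
1 → extends → [1]
1 → already a tail → [1]
18 → extends → [1, 18]
7 → replaces 18 → [1, 7]
9 → extends → [1, 7, 9]
7 → already a tail → [1, 7, 9]
16 → extends → [1, 7, 9, 16]
6 → replaces 7 → [1, 6, 9, 16]
1 → already a tail → [1, 6, 9, 16]
1 → already a tail → [1, 6, 9, 16]
7 → replaces 9 → [1, 6, 7, 16]
Length 4; one witness is 1, 7, 9, 16.

1, 7, 9, 16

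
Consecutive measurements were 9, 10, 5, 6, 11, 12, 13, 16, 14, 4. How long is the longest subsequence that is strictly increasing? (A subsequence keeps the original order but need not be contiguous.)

6

Let dp[i] be the length of the longest such subsequence ending at index i:
i:      1  2  3  4  5  6  7  8  9 10
a[i]:   9 10  5  6 11 12 13 16 14  4
dp:     1  2  1  2  3  4  5  6  6  1
Maximum dp value is 6.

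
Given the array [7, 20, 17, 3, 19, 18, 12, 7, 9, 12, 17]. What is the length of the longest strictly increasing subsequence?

5

Track the smallest tail for each achievable length (strict):
7 → extends → [7]
20 → extends → [7, 20]
17 → replaces 20 → [7, 17]
3 → replaces 7 → [3, 17]
19 → extends → [3, 17, 19]
18 → replaces 19 → [3, 17, 18]
12 → replaces 17 → [3, 12, 18]
7 → replaces 12 → [3, 7, 18]
9 → replaces 18 → [3, 7, 9]
12 → extends → [3, 7, 9, 12]
17 → extends → [3, 7, 9, 12, 17]
Five tails, so the longest strictly increasing subsequence has length 5 (e.g. 3, 7, 9, 12, 17).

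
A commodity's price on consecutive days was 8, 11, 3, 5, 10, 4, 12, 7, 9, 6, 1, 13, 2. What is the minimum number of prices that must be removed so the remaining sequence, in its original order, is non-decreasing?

8

Fewest deletions = n − (longest non-decreasing subsequence).
i:      1  2  3  4  5  6  7  8  9 10 11 12 13
a[i]:   8 11  3  5 10  4 12  7  9  6  1 13  2
dp:     1  2  1  2  3  2  4  3  4  3  1  5  2
max dp = 5, so deletions = 13 − 5 = 8.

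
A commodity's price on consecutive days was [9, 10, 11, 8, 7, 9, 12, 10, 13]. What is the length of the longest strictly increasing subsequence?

Track the smallest tail for each achievable length (strict):
9 → extends → [9]
10 → extends → [9, 10]
11 → extends → [9, 10, 11]
8 → replaces 9 → [8, 10, 11]
7 → replaces 8 → [7, 10, 11]
9 → replaces 10 → [7, 9, 11]
12 → extends → [7, 9, 11, 12]
10 → replaces 11 → [7, 9, 10, 12]
13 → extends → [7, 9, 10, 12, 13]
Five tails, so the longest strictly increasing subsequence has length 5 (e.g. 9, 10, 11, 12, 13).

5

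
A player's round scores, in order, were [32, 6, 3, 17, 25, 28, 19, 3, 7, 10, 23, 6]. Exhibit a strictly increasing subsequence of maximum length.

Patience tails give the LIS length; then backtrack through the dp parents:
32 → extends → [32]
6 → replaces 32 → [6]
3 → replaces 6 → [3]
17 → extends → [3, 17]
25 → extends → [3, 17, 25]
28 → extends → [3, 17, 25, 28]
19 → replaces 25 → [3, 17, 19, 28]
3 → already a tail → [3, 17, 19, 28]
7 → replaces 17 → [3, 7, 19, 28]
10 → replaces 19 → [3, 7, 10, 28]
23 → replaces 28 → [3, 7, 10, 23]
6 → replaces 7 → [3, 6, 10, 23]
Length 4; one witness is 6, 17, 25, 28.

6, 17, 25, 28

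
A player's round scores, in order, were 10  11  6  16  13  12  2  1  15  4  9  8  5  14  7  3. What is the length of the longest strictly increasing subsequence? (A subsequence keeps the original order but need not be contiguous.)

Let dp[i] be the length of the longest such subsequence ending at index i:
i:      1  2  3  4  5  6  7  8  9 10 11 12 13 14 15 16
a[i]:  10 11  6 16 13 12  2  1 15  4  9  8  5 14  7  3
dp:     1  2  1  3  3  3  1  1  4  2  3  3  3  4  4  2
Maximum dp value is 4.

4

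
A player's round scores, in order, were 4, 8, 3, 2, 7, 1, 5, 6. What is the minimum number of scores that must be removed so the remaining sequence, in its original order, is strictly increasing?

5

Fewest deletions = n − (longest strictly increasing subsequence).
i:     1 2 3 4 5 6 7 8
a[i]:  4 8 3 2 7 1 5 6
dp:    1 2 1 1 2 1 2 3
max dp = 3, so deletions = 8 − 3 = 5.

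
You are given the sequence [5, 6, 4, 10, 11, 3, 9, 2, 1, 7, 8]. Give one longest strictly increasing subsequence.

Patience tails give the LIS length; then backtrack through the dp parents:
5 → extends → [5]
6 → extends → [5, 6]
4 → replaces 5 → [4, 6]
10 → extends → [4, 6, 10]
11 → extends → [4, 6, 10, 11]
3 → replaces 4 → [3, 6, 10, 11]
9 → replaces 10 → [3, 6, 9, 11]
2 → replaces 3 → [2, 6, 9, 11]
1 → replaces 2 → [1, 6, 9, 11]
7 → replaces 9 → [1, 6, 7, 11]
8 → replaces 11 → [1, 6, 7, 8]
Length 4; one witness is 5, 6, 10, 11.

5, 6, 10, 11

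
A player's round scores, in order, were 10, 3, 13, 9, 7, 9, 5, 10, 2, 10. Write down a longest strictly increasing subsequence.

3, 7, 9, 10

Patience tails give the LIS length; then backtrack through the dp parents:
10 → extends → [10]
3 → replaces 10 → [3]
13 → extends → [3, 13]
9 → replaces 13 → [3, 9]
7 → replaces 9 → [3, 7]
9 → extends → [3, 7, 9]
5 → replaces 7 → [3, 5, 9]
10 → extends → [3, 5, 9, 10]
2 → replaces 3 → [2, 5, 9, 10]
10 → already a tail → [2, 5, 9, 10]
Length 4; one witness is 3, 7, 9, 10.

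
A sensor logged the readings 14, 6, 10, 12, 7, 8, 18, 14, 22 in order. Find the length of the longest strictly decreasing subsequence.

3

Let dp[i] be the longest strictly decreasing subsequence ending at i:
i:      1  2  3  4  5  6  7  8  9
a[i]:  14  6 10 12  7  8 18 14 22
dp:     1  2  2  2  3  3  1  2  1
Maximum is 3.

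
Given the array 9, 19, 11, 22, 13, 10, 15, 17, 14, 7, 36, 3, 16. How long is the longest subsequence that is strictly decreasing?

Let dp[i] be the longest strictly decreasing subsequence ending at i:
i:      1  2  3  4  5  6  7  8  9 10 11 12 13
a[i]:   9 19 11 22 13 10 15 17 14  7 36  3 16
dp:     1  1  2  1  2  3  2  2  3  4  1  5  3
Maximum is 5.

5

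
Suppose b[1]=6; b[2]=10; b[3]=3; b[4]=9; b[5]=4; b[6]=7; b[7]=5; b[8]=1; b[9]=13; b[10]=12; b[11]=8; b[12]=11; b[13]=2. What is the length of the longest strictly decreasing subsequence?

5

Negate each value so 'decreasing' becomes 'increasing', then run patience tails on the negated sequence:
-6 → extends → [-6]
-10 → replaces -6 → [-10]
-3 → extends → [-10, -3]
-9 → replaces -3 → [-10, -9]
-4 → extends → [-10, -9, -4]
-7 → replaces -4 → [-10, -9, -7]
-5 → extends → [-10, -9, -7, -5]
-1 → extends → [-10, -9, -7, -5, -1]
-13 → replaces -10 → [-13, -9, -7, -5, -1]
-12 → replaces -9 → [-13, -12, -7, -5, -1]
-8 → replaces -7 → [-13, -12, -8, -5, -1]
-11 → replaces -8 → [-13, -12, -11, -5, -1]
-2 → replaces -1 → [-13, -12, -11, -5, -2]
Five tails, so the longest strictly decreasing subsequence of the original has length 5.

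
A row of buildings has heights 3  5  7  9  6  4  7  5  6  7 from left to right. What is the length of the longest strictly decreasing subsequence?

Negate each value so 'decreasing' becomes 'increasing', then run patience tails on the negated sequence:
-3 → extends → [-3]
-5 → replaces -3 → [-5]
-7 → replaces -5 → [-7]
-9 → replaces -7 → [-9]
-6 → extends → [-9, -6]
-4 → extends → [-9, -6, -4]
-7 → replaces -6 → [-9, -7, -4]
-5 → replaces -4 → [-9, -7, -5]
-6 → replaces -5 → [-9, -7, -6]
-7 → already a tail → [-9, -7, -6]
Three tails, so the longest strictly decreasing subsequence of the original has length 3.

3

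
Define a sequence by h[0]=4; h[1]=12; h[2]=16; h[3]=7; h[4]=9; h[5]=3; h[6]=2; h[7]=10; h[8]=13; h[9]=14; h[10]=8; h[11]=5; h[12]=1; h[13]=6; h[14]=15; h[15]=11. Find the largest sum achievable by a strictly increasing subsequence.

Let S[i] be the best sum of a strictly increasing subsequence ending at i:
i:      0  1  2  3  4  5  6  7  8  9 10 11 12 13 14 15
h[i]:   4 12 16  7  9  3  2 10 13 14  8  5  1  6 15 11
S:      4 16 32 11 20  3  2 30 43 57 19  9  1 15 72 41
Maximum is 72 (e.g. 4 + 7 + 9 + 10 + 13 + 14 + 15).

72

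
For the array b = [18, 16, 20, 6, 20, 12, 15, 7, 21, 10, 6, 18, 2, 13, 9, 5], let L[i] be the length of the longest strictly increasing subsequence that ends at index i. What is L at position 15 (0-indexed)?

2

dp[i] = 1 + max{dp[j] : j<i, b[j]<b[i]} (or 1 if no such j):
i:      0  1  2  3  4  5  6  7  8  9 10 11 12 13 14 15
b[i]:  18 16 20  6 20 12 15  7 21 10  6 18  2 13  9  5
dp:     1  1  2  1  2  2  3  2  4  3  1  4  1  4  3  2
At index 15 the value is 2.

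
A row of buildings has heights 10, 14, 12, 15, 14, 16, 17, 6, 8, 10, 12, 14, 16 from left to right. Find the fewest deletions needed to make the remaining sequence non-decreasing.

7

Fewest deletions = n − (longest non-decreasing subsequence).
Patience tails:
10 → extends → [10]
14 → extends → [10, 14]
12 → replaces 14 → [10, 12]
15 → extends → [10, 12, 15]
14 → replaces 15 → [10, 12, 14]
16 → extends → [10, 12, 14, 16]
17 → extends → [10, 12, 14, 16, 17]
6 → replaces 10 → [6, 12, 14, 16, 17]
8 → replaces 12 → [6, 8, 14, 16, 17]
10 → replaces 14 → [6, 8, 10, 16, 17]
12 → replaces 16 → [6, 8, 10, 12, 17]
14 → replaces 17 → [6, 8, 10, 12, 14]
16 → extends → [6, 8, 10, 12, 14, 16]
Longest non-decreasing subsequence has length 6, so deletions = 13 − 6 = 7.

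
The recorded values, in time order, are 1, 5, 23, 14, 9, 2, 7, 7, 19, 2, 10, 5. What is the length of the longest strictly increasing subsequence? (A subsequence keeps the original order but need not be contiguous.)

Track the smallest tail for each achievable length (strict):
1 → extends → [1]
5 → extends → [1, 5]
23 → extends → [1, 5, 23]
14 → replaces 23 → [1, 5, 14]
9 → replaces 14 → [1, 5, 9]
2 → replaces 5 → [1, 2, 9]
7 → replaces 9 → [1, 2, 7]
7 → already a tail → [1, 2, 7]
19 → extends → [1, 2, 7, 19]
2 → already a tail → [1, 2, 7, 19]
10 → replaces 19 → [1, 2, 7, 10]
5 → replaces 7 → [1, 2, 5, 10]
Four tails, so the longest strictly increasing subsequence has length 4 (e.g. 1, 5, 14, 19).

4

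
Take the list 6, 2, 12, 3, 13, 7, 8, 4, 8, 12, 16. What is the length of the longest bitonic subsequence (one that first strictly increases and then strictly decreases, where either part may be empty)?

6

inc[i] = longest strictly increasing subsequence ending at i; dec[i] = longest strictly decreasing subsequence starting at i:
i:      1  2  3  4  5  6  7  8  9 10 11
a[i]:   6  2 12  3 13  7  8  4  8 12 16
inc:    1  1  2  2  3  3  4  3  4  5  6
dec:    2  1  3  1  3  2  2  1  1  1  1
Best peak at i=11 (value 16): inc=6, dec=1, length 6+1−1 = 6.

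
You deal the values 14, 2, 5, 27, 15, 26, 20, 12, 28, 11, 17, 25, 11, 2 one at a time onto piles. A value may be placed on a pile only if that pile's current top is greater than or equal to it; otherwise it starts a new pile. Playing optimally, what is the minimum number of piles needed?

Place each on the leftmost legal pile:
14 → new pile 1 (tops now [14])
2 → pile 1 (tops now [2])
5 → new pile 2 (tops now [2, 5])
27 → new pile 3 (tops now [2, 5, 27])
15 → pile 3 (tops now [2, 5, 15])
26 → new pile 4 (tops now [2, 5, 15, 26])
20 → pile 4 (tops now [2, 5, 15, 20])
12 → pile 3 (tops now [2, 5, 12, 20])
28 → new pile 5 (tops now [2, 5, 12, 20, 28])
11 → pile 3 (tops now [2, 5, 11, 20, 28])
17 → pile 4 (tops now [2, 5, 11, 17, 28])
25 → pile 5 (tops now [2, 5, 11, 17, 25])
11 → pile 3 (tops now [2, 5, 11, 17, 25])
2 → pile 1 (tops now [2, 5, 11, 17, 25])
Five piles.

5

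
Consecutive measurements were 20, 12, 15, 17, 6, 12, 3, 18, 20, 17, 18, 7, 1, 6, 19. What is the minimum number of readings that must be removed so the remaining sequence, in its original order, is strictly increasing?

10

Fewest deletions = n − (longest strictly increasing subsequence).
i:      1  2  3  4  5  6  7  8  9 10 11 12 13 14 15
a[i]:  20 12 15 17  6 12  3 18 20 17 18  7  1  6 19
dp:     1  1  2  3  1  2  1  4  5  3  4  2  1  2  5
max dp = 5, so deletions = 15 − 5 = 10.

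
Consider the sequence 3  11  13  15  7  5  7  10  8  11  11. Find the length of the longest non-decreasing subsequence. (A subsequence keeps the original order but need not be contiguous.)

6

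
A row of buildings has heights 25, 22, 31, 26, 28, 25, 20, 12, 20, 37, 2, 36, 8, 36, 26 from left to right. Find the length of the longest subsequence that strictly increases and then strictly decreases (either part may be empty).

7

inc[i] = longest strictly increasing subsequence ending at i; dec[i] = longest strictly decreasing subsequence starting at i:
i:      1  2  3  4  5  6  7  8  9 10 11 12 13 14 15
a[i]:  25 22 31 26 28 25 20 12 20 37  2 36  8 36 26
inc:    1  1  2  2  3  2  1  1  2  4  1  4  2  4  3
dec:    5  4  6  5  5  4  3  2  2  3  1  2  1  2  1
Best peak at i=3 (value 31): inc=2, dec=6, length 2+6−1 = 7.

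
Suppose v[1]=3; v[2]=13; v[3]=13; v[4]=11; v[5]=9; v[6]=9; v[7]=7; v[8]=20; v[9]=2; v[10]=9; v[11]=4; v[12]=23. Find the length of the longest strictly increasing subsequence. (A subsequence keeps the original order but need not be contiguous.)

4

Let dp[i] be the length of the longest such subsequence ending at index i:
i:      1  2  3  4  5  6  7  8  9 10 11 12
v[i]:   3 13 13 11  9  9  7 20  2  9  4 23
dp:     1  2  2  2  2  2  2  3  1  3  2  4
Maximum dp value is 4.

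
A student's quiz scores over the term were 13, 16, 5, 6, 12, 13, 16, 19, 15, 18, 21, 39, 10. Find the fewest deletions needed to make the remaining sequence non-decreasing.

Fewest deletions = n − (longest non-decreasing subsequence).
i:      1  2  3  4  5  6  7  8  9 10 11 12 13
a[i]:  13 16  5  6 12 13 16 19 15 18 21 39 10
dp:     1  2  1  2  3  4  5  6  5  6  7  8  3
max dp = 8, so deletions = 13 − 8 = 5.

5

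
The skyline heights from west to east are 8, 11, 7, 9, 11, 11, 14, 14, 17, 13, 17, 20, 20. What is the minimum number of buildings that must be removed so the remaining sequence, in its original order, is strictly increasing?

Fewest deletions = n − (longest strictly increasing subsequence).
i:      1  2  3  4  5  6  7  8  9 10 11 12 13
a[i]:   8 11  7  9 11 11 14 14 17 13 17 20 20
dp:     1  2  1  2  3  3  4  4  5  4  5  6  6
max dp = 6, so deletions = 13 − 6 = 7.

7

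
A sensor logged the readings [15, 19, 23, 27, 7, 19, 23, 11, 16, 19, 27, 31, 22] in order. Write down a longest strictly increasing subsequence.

7, 11, 16, 19, 27, 31

Patience tails give the LIS length; then backtrack through the dp parents:
15 → extends → [15]
19 → extends → [15, 19]
23 → extends → [15, 19, 23]
27 → extends → [15, 19, 23, 27]
7 → replaces 15 → [7, 19, 23, 27]
19 → already a tail → [7, 19, 23, 27]
23 → already a tail → [7, 19, 23, 27]
11 → replaces 19 → [7, 11, 23, 27]
16 → replaces 23 → [7, 11, 16, 27]
19 → replaces 27 → [7, 11, 16, 19]
27 → extends → [7, 11, 16, 19, 27]
31 → extends → [7, 11, 16, 19, 27, 31]
22 → replaces 27 → [7, 11, 16, 19, 22, 31]
Length 6; one witness is 7, 11, 16, 19, 27, 31.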